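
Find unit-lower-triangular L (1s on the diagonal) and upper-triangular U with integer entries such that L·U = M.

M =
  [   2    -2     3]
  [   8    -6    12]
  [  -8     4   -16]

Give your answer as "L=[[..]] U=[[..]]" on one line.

L=[[1,0,0],[4,1,0],[-4,-2,1]] U=[[2,-2,3],[0,2,0],[0,0,-4]]

  R1 -= 4·R0 → [0,2,0]
  R2 -= -4·R0 → [0,-4,-4]
  R2 -= -2·R1 → [0,0,-4]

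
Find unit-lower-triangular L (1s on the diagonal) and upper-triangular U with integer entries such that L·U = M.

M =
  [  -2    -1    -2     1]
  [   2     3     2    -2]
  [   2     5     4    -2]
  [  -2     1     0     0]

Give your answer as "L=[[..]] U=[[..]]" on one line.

  row1 -= -1·row0 → [0,2,0,-1]
  row2 -= -1·row0 → [0,4,2,-1]
  row3 -= 1·row0 → [0,2,2,-1]
  row2 -= 2·row1 → [0,0,2,1]
  row3 -= 1·row1 → [0,0,2,0]
  row3 -= 1·row2 → [0,0,0,-1]

L=[[1,0,0,0],[-1,1,0,0],[-1,2,1,0],[1,1,1,1]] U=[[-2,-1,-2,1],[0,2,0,-1],[0,0,2,1],[0,0,0,-1]]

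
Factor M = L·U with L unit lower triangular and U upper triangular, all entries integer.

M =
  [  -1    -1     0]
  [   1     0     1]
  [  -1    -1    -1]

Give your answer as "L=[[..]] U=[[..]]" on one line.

  row1 -= -1·row0 → [0,-1,1]
  row2 -= 1·row0 → [0,0,-1]
  row2 -= 0·row1 → [0,0,-1]

L=[[1,0,0],[-1,1,0],[1,0,1]] U=[[-1,-1,0],[0,-1,1],[0,0,-1]]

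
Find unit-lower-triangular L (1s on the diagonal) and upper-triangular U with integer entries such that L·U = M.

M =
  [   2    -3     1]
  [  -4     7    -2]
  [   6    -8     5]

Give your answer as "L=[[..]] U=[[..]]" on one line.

L=[[1,0,0],[-2,1,0],[3,1,1]] U=[[2,-3,1],[0,1,0],[0,0,2]]

  row1 -= -2·row0 → [0,1,0]
  row2 -= 3·row0 → [0,1,2]
  row2 -= 1·row1 → [0,0,2]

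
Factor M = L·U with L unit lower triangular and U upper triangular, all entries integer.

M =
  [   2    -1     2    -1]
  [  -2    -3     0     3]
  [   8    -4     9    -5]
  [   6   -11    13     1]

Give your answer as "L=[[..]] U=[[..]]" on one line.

  r1 -= -1·r0 → [0,-4,2,2]
  r2 -= 4·r0 → [0,0,1,-1]
  r3 -= 3·r0 → [0,-8,7,4]
  r2 -= 0·r1 → [0,0,1,-1]
  r3 -= 2·r1 → [0,0,3,0]
  r3 -= 3·r2 → [0,0,0,3]

L=[[1,0,0,0],[-1,1,0,0],[4,0,1,0],[3,2,3,1]] U=[[2,-1,2,-1],[0,-4,2,2],[0,0,1,-1],[0,0,0,3]]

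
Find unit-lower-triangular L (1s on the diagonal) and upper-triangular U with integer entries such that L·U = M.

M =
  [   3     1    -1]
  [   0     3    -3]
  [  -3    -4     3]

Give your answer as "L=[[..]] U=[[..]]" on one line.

  row1 -= 0·row0 → [0,3,-3]
  row2 -= -1·row0 → [0,-3,2]
  row2 -= -1·row1 → [0,0,-1]

L=[[1,0,0],[0,1,0],[-1,-1,1]] U=[[3,1,-1],[0,3,-3],[0,0,-1]]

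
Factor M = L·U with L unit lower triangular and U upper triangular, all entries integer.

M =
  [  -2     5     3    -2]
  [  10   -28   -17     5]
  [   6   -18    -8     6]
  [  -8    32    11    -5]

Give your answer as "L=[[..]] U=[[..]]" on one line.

L=[[1,0,0,0],[-5,1,0,0],[-3,1,1,0],[4,-4,-3,1]] U=[[-2,5,3,-2],[0,-3,-2,-5],[0,0,3,5],[0,0,0,-2]]

  R1 -= -5·R0 → [0,-3,-2,-5]
  R2 -= -3·R0 → [0,-3,1,0]
  R3 -= 4·R0 → [0,12,-1,3]
  R2 -= 1·R1 → [0,0,3,5]
  R3 -= -4·R1 → [0,0,-9,-17]
  R3 -= -3·R2 → [0,0,0,-2]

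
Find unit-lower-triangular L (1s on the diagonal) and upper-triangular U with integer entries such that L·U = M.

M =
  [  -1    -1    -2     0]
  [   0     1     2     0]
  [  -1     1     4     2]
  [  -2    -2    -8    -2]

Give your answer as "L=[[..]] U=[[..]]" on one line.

L=[[1,0,0,0],[0,1,0,0],[1,2,1,0],[2,0,-2,1]] U=[[-1,-1,-2,0],[0,1,2,0],[0,0,2,2],[0,0,0,2]]

  r1 -= 0·r0 → [0,1,2,0]
  r2 -= 1·r0 → [0,2,6,2]
  r3 -= 2·r0 → [0,0,-4,-2]
  r2 -= 2·r1 → [0,0,2,2]
  r3 -= 0·r1 → [0,0,-4,-2]
  r3 -= -2·r2 → [0,0,0,2]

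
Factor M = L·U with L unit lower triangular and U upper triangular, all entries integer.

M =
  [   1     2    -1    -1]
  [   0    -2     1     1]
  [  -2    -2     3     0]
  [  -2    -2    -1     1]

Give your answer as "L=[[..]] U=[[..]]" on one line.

  row1 -= 0·row0 → [0,-2,1,1]
  row2 -= -2·row0 → [0,2,1,-2]
  row3 -= -2·row0 → [0,2,-3,-1]
  row2 -= -1·row1 → [0,0,2,-1]
  row3 -= -1·row1 → [0,0,-2,0]
  row3 -= -1·row2 → [0,0,0,-1]

L=[[1,0,0,0],[0,1,0,0],[-2,-1,1,0],[-2,-1,-1,1]] U=[[1,2,-1,-1],[0,-2,1,1],[0,0,2,-1],[0,0,0,-1]]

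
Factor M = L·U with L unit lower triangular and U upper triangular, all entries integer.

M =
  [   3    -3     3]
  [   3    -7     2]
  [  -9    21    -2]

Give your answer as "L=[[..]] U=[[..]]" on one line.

L=[[1,0,0],[1,1,0],[-3,-3,1]] U=[[3,-3,3],[0,-4,-1],[0,0,4]]

  R1 -= 1·R0 → [0,-4,-1]
  R2 -= -3·R0 → [0,12,7]
  R2 -= -3·R1 → [0,0,4]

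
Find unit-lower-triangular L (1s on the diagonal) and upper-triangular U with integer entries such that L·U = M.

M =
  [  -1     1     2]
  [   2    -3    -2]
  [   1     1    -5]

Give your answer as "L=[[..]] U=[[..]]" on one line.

L=[[1,0,0],[-2,1,0],[-1,-2,1]] U=[[-1,1,2],[0,-1,2],[0,0,1]]

  R1 -= -2·R0 → [0,-1,2]
  R2 -= -1·R0 → [0,2,-3]
  R2 -= -2·R1 → [0,0,1]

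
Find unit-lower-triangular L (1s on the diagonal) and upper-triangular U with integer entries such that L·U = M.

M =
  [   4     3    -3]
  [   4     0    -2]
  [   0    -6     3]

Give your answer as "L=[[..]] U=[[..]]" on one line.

  row1 -= 1·row0 → [0,-3,1]
  row2 -= 0·row0 → [0,-6,3]
  row2 -= 2·row1 → [0,0,1]

L=[[1,0,0],[1,1,0],[0,2,1]] U=[[4,3,-3],[0,-3,1],[0,0,1]]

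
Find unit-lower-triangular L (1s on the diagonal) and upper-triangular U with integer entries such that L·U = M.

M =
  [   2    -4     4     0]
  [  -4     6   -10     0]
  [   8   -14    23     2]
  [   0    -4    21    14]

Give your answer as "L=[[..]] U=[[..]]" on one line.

L=[[1,0,0,0],[-2,1,0,0],[4,-1,1,0],[0,2,5,1]] U=[[2,-4,4,0],[0,-2,-2,0],[0,0,5,2],[0,0,0,4]]

  row1 -= -2·row0 → [0,-2,-2,0]
  row2 -= 4·row0 → [0,2,7,2]
  row3 -= 0·row0 → [0,-4,21,14]
  row2 -= -1·row1 → [0,0,5,2]
  row3 -= 2·row1 → [0,0,25,14]
  row3 -= 5·row2 → [0,0,0,4]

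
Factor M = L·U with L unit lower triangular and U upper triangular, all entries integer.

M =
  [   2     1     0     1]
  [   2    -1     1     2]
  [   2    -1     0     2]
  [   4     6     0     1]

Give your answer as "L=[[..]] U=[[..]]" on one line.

L=[[1,0,0,0],[1,1,0,0],[1,1,1,0],[2,-2,-2,1]] U=[[2,1,0,1],[0,-2,1,1],[0,0,-1,0],[0,0,0,1]]

  R1 -= 1·R0 → [0,-2,1,1]
  R2 -= 1·R0 → [0,-2,0,1]
  R3 -= 2·R0 → [0,4,0,-1]
  R2 -= 1·R1 → [0,0,-1,0]
  R3 -= -2·R1 → [0,0,2,1]
  R3 -= -2·R2 → [0,0,0,1]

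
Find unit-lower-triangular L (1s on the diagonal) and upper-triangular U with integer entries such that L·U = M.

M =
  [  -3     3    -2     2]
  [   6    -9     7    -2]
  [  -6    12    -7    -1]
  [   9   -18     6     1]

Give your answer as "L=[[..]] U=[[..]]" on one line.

  r1 -= -2·r0 → [0,-3,3,2]
  r2 -= 2·r0 → [0,6,-3,-5]
  r3 -= -3·r0 → [0,-9,0,7]
  r2 -= -2·r1 → [0,0,3,-1]
  r3 -= 3·r1 → [0,0,-9,1]
  r3 -= -3·r2 → [0,0,0,-2]

L=[[1,0,0,0],[-2,1,0,0],[2,-2,1,0],[-3,3,-3,1]] U=[[-3,3,-2,2],[0,-3,3,2],[0,0,3,-1],[0,0,0,-2]]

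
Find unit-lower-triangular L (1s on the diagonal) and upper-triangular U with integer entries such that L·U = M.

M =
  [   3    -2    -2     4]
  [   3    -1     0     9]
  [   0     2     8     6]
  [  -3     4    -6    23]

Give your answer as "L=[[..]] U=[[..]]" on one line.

  R1 -= 1·R0 → [0,1,2,5]
  R2 -= 0·R0 → [0,2,8,6]
  R3 -= -1·R0 → [0,2,-8,27]
  R2 -= 2·R1 → [0,0,4,-4]
  R3 -= 2·R1 → [0,0,-12,17]
  R3 -= -3·R2 → [0,0,0,5]

L=[[1,0,0,0],[1,1,0,0],[0,2,1,0],[-1,2,-3,1]] U=[[3,-2,-2,4],[0,1,2,5],[0,0,4,-4],[0,0,0,5]]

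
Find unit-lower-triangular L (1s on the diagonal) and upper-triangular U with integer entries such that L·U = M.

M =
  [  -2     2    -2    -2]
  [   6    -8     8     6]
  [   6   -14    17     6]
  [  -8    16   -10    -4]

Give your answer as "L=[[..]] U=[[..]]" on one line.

  r1 -= -3·r0 → [0,-2,2,0]
  r2 -= -3·r0 → [0,-8,11,0]
  r3 -= 4·r0 → [0,8,-2,4]
  r2 -= 4·r1 → [0,0,3,0]
  r3 -= -4·r1 → [0,0,6,4]
  r3 -= 2·r2 → [0,0,0,4]

L=[[1,0,0,0],[-3,1,0,0],[-3,4,1,0],[4,-4,2,1]] U=[[-2,2,-2,-2],[0,-2,2,0],[0,0,3,0],[0,0,0,4]]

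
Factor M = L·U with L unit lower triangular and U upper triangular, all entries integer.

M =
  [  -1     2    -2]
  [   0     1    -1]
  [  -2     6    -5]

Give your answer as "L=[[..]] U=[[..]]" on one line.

L=[[1,0,0],[0,1,0],[2,2,1]] U=[[-1,2,-2],[0,1,-1],[0,0,1]]

  r1 -= 0·r0 → [0,1,-1]
  r2 -= 2·r0 → [0,2,-1]
  r2 -= 2·r1 → [0,0,1]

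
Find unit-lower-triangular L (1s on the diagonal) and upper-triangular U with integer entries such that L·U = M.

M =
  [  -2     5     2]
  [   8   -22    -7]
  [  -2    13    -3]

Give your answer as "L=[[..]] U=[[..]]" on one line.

L=[[1,0,0],[-4,1,0],[1,-4,1]] U=[[-2,5,2],[0,-2,1],[0,0,-1]]

  row1 -= -4·row0 → [0,-2,1]
  row2 -= 1·row0 → [0,8,-5]
  row2 -= -4·row1 → [0,0,-1]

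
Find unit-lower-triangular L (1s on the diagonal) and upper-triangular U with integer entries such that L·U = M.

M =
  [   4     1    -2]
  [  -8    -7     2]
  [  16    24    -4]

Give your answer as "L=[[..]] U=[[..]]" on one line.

L=[[1,0,0],[-2,1,0],[4,-4,1]] U=[[4,1,-2],[0,-5,-2],[0,0,-4]]

  row1 -= -2·row0 → [0,-5,-2]
  row2 -= 4·row0 → [0,20,4]
  row2 -= -4·row1 → [0,0,-4]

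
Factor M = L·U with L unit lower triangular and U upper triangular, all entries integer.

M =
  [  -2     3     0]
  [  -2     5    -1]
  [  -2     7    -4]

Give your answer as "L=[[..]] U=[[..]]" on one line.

L=[[1,0,0],[1,1,0],[1,2,1]] U=[[-2,3,0],[0,2,-1],[0,0,-2]]

  r1 -= 1·r0 → [0,2,-1]
  r2 -= 1·r0 → [0,4,-4]
  r2 -= 2·r1 → [0,0,-2]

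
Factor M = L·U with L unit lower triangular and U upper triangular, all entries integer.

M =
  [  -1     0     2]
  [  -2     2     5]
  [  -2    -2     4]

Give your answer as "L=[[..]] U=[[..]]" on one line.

  R1 -= 2·R0 → [0,2,1]
  R2 -= 2·R0 → [0,-2,0]
  R2 -= -1·R1 → [0,0,1]

L=[[1,0,0],[2,1,0],[2,-1,1]] U=[[-1,0,2],[0,2,1],[0,0,1]]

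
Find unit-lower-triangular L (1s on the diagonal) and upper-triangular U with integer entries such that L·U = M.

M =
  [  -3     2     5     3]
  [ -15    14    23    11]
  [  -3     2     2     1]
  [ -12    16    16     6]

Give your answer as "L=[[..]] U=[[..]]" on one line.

L=[[1,0,0,0],[5,1,0,0],[1,0,1,0],[4,2,0,1]] U=[[-3,2,5,3],[0,4,-2,-4],[0,0,-3,-2],[0,0,0,2]]

  r1 -= 5·r0 → [0,4,-2,-4]
  r2 -= 1·r0 → [0,0,-3,-2]
  r3 -= 4·r0 → [0,8,-4,-6]
  r2 -= 0·r1 → [0,0,-3,-2]
  r3 -= 2·r1 → [0,0,0,2]
  r3 -= 0·r2 → [0,0,0,2]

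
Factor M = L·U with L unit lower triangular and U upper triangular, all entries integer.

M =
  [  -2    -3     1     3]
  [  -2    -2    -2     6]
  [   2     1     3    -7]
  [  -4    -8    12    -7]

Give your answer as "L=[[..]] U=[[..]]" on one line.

L=[[1,0,0,0],[1,1,0,0],[-1,-2,1,0],[2,-2,-2,1]] U=[[-2,-3,1,3],[0,1,-3,3],[0,0,-2,2],[0,0,0,-3]]

  R1 -= 1·R0 → [0,1,-3,3]
  R2 -= -1·R0 → [0,-2,4,-4]
  R3 -= 2·R0 → [0,-2,10,-13]
  R2 -= -2·R1 → [0,0,-2,2]
  R3 -= -2·R1 → [0,0,4,-7]
  R3 -= -2·R2 → [0,0,0,-3]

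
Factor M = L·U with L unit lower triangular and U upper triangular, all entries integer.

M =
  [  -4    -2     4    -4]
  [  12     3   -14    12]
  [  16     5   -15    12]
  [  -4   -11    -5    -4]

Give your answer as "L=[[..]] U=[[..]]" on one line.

  R1 -= -3·R0 → [0,-3,-2,0]
  R2 -= -4·R0 → [0,-3,1,-4]
  R3 -= 1·R0 → [0,-9,-9,0]
  R2 -= 1·R1 → [0,0,3,-4]
  R3 -= 3·R1 → [0,0,-3,0]
  R3 -= -1·R2 → [0,0,0,-4]

L=[[1,0,0,0],[-3,1,0,0],[-4,1,1,0],[1,3,-1,1]] U=[[-4,-2,4,-4],[0,-3,-2,0],[0,0,3,-4],[0,0,0,-4]]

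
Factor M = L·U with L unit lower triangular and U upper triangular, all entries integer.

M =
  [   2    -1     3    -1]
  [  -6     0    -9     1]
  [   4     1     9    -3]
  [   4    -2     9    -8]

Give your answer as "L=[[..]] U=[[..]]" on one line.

  r1 -= -3·r0 → [0,-3,0,-2]
  r2 -= 2·r0 → [0,3,3,-1]
  r3 -= 2·r0 → [0,0,3,-6]
  r2 -= -1·r1 → [0,0,3,-3]
  r3 -= 0·r1 → [0,0,3,-6]
  r3 -= 1·r2 → [0,0,0,-3]

L=[[1,0,0,0],[-3,1,0,0],[2,-1,1,0],[2,0,1,1]] U=[[2,-1,3,-1],[0,-3,0,-2],[0,0,3,-3],[0,0,0,-3]]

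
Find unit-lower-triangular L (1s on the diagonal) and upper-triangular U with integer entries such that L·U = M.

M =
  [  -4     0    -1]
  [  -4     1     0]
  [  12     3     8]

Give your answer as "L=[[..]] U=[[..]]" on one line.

L=[[1,0,0],[1,1,0],[-3,3,1]] U=[[-4,0,-1],[0,1,1],[0,0,2]]

  row1 -= 1·row0 → [0,1,1]
  row2 -= -3·row0 → [0,3,5]
  row2 -= 3·row1 → [0,0,2]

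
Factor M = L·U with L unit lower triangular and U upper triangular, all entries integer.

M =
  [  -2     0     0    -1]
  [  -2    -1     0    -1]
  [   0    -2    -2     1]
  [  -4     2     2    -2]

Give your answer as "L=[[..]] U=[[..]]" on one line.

  R1 -= 1·R0 → [0,-1,0,0]
  R2 -= 0·R0 → [0,-2,-2,1]
  R3 -= 2·R0 → [0,2,2,0]
  R2 -= 2·R1 → [0,0,-2,1]
  R3 -= -2·R1 → [0,0,2,0]
  R3 -= -1·R2 → [0,0,0,1]

L=[[1,0,0,0],[1,1,0,0],[0,2,1,0],[2,-2,-1,1]] U=[[-2,0,0,-1],[0,-1,0,0],[0,0,-2,1],[0,0,0,1]]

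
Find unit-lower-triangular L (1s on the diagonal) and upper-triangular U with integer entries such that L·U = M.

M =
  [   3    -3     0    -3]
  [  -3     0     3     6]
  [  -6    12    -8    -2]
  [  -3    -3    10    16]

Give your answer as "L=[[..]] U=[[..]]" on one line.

L=[[1,0,0,0],[-1,1,0,0],[-2,-2,1,0],[-1,2,-2,1]] U=[[3,-3,0,-3],[0,-3,3,3],[0,0,-2,-2],[0,0,0,3]]

  row1 -= -1·row0 → [0,-3,3,3]
  row2 -= -2·row0 → [0,6,-8,-8]
  row3 -= -1·row0 → [0,-6,10,13]
  row2 -= -2·row1 → [0,0,-2,-2]
  row3 -= 2·row1 → [0,0,4,7]
  row3 -= -2·row2 → [0,0,0,3]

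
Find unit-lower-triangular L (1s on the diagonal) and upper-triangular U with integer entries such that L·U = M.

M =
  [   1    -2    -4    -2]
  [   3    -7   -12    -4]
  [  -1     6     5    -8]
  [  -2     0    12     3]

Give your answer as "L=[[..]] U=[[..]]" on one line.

  r1 -= 3·r0 → [0,-1,0,2]
  r2 -= -1·r0 → [0,4,1,-10]
  r3 -= -2·r0 → [0,-4,4,-1]
  r2 -= -4·r1 → [0,0,1,-2]
  r3 -= 4·r1 → [0,0,4,-9]
  r3 -= 4·r2 → [0,0,0,-1]

L=[[1,0,0,0],[3,1,0,0],[-1,-4,1,0],[-2,4,4,1]] U=[[1,-2,-4,-2],[0,-1,0,2],[0,0,1,-2],[0,0,0,-1]]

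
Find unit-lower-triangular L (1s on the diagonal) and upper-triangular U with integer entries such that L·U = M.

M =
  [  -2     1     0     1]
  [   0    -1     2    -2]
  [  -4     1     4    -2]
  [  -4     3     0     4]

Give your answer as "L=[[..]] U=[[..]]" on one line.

L=[[1,0,0,0],[0,1,0,0],[2,1,1,0],[2,-1,1,1]] U=[[-2,1,0,1],[0,-1,2,-2],[0,0,2,-2],[0,0,0,2]]

  r1 -= 0·r0 → [0,-1,2,-2]
  r2 -= 2·r0 → [0,-1,4,-4]
  r3 -= 2·r0 → [0,1,0,2]
  r2 -= 1·r1 → [0,0,2,-2]
  r3 -= -1·r1 → [0,0,2,0]
  r3 -= 1·r2 → [0,0,0,2]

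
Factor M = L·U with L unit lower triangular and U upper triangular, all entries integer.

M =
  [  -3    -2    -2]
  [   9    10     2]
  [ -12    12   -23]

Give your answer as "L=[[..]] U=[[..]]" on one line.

L=[[1,0,0],[-3,1,0],[4,5,1]] U=[[-3,-2,-2],[0,4,-4],[0,0,5]]

  row1 -= -3·row0 → [0,4,-4]
  row2 -= 4·row0 → [0,20,-15]
  row2 -= 5·row1 → [0,0,5]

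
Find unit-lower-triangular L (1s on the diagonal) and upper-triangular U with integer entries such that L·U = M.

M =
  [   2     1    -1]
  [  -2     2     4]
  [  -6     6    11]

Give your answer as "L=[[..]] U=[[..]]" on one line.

L=[[1,0,0],[-1,1,0],[-3,3,1]] U=[[2,1,-1],[0,3,3],[0,0,-1]]

  r1 -= -1·r0 → [0,3,3]
  r2 -= -3·r0 → [0,9,8]
  r2 -= 3·r1 → [0,0,-1]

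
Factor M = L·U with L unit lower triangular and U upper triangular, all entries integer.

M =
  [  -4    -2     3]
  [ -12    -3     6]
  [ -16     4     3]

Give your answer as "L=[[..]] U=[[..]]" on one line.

L=[[1,0,0],[3,1,0],[4,4,1]] U=[[-4,-2,3],[0,3,-3],[0,0,3]]

  R1 -= 3·R0 → [0,3,-3]
  R2 -= 4·R0 → [0,12,-9]
  R2 -= 4·R1 → [0,0,3]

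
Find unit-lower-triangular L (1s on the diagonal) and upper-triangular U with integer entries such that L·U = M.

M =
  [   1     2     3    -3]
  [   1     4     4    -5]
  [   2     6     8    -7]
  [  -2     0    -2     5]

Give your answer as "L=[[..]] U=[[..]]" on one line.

  R1 -= 1·R0 → [0,2,1,-2]
  R2 -= 2·R0 → [0,2,2,-1]
  R3 -= -2·R0 → [0,4,4,-1]
  R2 -= 1·R1 → [0,0,1,1]
  R3 -= 2·R1 → [0,0,2,3]
  R3 -= 2·R2 → [0,0,0,1]

L=[[1,0,0,0],[1,1,0,0],[2,1,1,0],[-2,2,2,1]] U=[[1,2,3,-3],[0,2,1,-2],[0,0,1,1],[0,0,0,1]]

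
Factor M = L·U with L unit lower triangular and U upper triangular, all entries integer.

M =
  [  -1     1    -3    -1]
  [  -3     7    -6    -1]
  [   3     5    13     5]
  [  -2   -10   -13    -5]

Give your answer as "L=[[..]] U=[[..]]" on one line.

L=[[1,0,0,0],[3,1,0,0],[-3,2,1,0],[2,-3,-1,1]] U=[[-1,1,-3,-1],[0,4,3,2],[0,0,-2,-2],[0,0,0,1]]

  row1 -= 3·row0 → [0,4,3,2]
  row2 -= -3·row0 → [0,8,4,2]
  row3 -= 2·row0 → [0,-12,-7,-3]
  row2 -= 2·row1 → [0,0,-2,-2]
  row3 -= -3·row1 → [0,0,2,3]
  row3 -= -1·row2 → [0,0,0,1]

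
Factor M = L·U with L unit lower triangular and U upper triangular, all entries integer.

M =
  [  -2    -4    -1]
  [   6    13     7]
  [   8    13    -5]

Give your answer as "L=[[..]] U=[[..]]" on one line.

L=[[1,0,0],[-3,1,0],[-4,-3,1]] U=[[-2,-4,-1],[0,1,4],[0,0,3]]

  r1 -= -3·r0 → [0,1,4]
  r2 -= -4·r0 → [0,-3,-9]
  r2 -= -3·r1 → [0,0,3]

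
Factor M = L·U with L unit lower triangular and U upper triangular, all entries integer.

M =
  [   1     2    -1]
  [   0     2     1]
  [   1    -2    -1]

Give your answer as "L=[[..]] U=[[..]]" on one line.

L=[[1,0,0],[0,1,0],[1,-2,1]] U=[[1,2,-1],[0,2,1],[0,0,2]]

  row1 -= 0·row0 → [0,2,1]
  row2 -= 1·row0 → [0,-4,0]
  row2 -= -2·row1 → [0,0,2]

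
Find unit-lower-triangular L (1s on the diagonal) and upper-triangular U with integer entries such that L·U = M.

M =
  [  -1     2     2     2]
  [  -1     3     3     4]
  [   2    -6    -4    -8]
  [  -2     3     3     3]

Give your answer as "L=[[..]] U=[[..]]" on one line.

  row1 -= 1·row0 → [0,1,1,2]
  row2 -= -2·row0 → [0,-2,0,-4]
  row3 -= 2·row0 → [0,-1,-1,-1]
  row2 -= -2·row1 → [0,0,2,0]
  row3 -= -1·row1 → [0,0,0,1]
  row3 -= 0·row2 → [0,0,0,1]

L=[[1,0,0,0],[1,1,0,0],[-2,-2,1,0],[2,-1,0,1]] U=[[-1,2,2,2],[0,1,1,2],[0,0,2,0],[0,0,0,1]]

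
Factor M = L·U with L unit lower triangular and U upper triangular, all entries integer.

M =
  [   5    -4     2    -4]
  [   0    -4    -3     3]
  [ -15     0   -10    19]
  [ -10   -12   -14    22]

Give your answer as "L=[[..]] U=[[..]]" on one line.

L=[[1,0,0,0],[0,1,0,0],[-3,3,1,0],[-2,5,1,1]] U=[[5,-4,2,-4],[0,-4,-3,3],[0,0,5,-2],[0,0,0,1]]

  r1 -= 0·r0 → [0,-4,-3,3]
  r2 -= -3·r0 → [0,-12,-4,7]
  r3 -= -2·r0 → [0,-20,-10,14]
  r2 -= 3·r1 → [0,0,5,-2]
  r3 -= 5·r1 → [0,0,5,-1]
  r3 -= 1·r2 → [0,0,0,1]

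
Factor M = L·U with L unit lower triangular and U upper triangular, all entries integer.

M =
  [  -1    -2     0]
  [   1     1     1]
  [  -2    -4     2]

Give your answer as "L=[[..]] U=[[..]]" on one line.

  R1 -= -1·R0 → [0,-1,1]
  R2 -= 2·R0 → [0,0,2]
  R2 -= 0·R1 → [0,0,2]

L=[[1,0,0],[-1,1,0],[2,0,1]] U=[[-1,-2,0],[0,-1,1],[0,0,2]]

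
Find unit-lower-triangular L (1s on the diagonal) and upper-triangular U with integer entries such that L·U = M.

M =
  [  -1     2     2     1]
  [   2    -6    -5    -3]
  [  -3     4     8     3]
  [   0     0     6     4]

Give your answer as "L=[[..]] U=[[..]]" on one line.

  row1 -= -2·row0 → [0,-2,-1,-1]
  row2 -= 3·row0 → [0,-2,2,0]
  row3 -= 0·row0 → [0,0,6,4]
  row2 -= 1·row1 → [0,0,3,1]
  row3 -= 0·row1 → [0,0,6,4]
  row3 -= 2·row2 → [0,0,0,2]

L=[[1,0,0,0],[-2,1,0,0],[3,1,1,0],[0,0,2,1]] U=[[-1,2,2,1],[0,-2,-1,-1],[0,0,3,1],[0,0,0,2]]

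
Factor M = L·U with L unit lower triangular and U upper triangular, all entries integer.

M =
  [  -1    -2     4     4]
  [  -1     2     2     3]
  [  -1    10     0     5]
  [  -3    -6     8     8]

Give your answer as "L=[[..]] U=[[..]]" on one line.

  row1 -= 1·row0 → [0,4,-2,-1]
  row2 -= 1·row0 → [0,12,-4,1]
  row3 -= 3·row0 → [0,0,-4,-4]
  row2 -= 3·row1 → [0,0,2,4]
  row3 -= 0·row1 → [0,0,-4,-4]
  row3 -= -2·row2 → [0,0,0,4]

L=[[1,0,0,0],[1,1,0,0],[1,3,1,0],[3,0,-2,1]] U=[[-1,-2,4,4],[0,4,-2,-1],[0,0,2,4],[0,0,0,4]]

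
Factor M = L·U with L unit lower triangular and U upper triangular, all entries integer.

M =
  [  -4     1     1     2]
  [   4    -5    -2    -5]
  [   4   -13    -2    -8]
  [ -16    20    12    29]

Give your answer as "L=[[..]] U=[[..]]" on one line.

  R1 -= -1·R0 → [0,-4,-1,-3]
  R2 -= -1·R0 → [0,-12,-1,-6]
  R3 -= 4·R0 → [0,16,8,21]
  R2 -= 3·R1 → [0,0,2,3]
  R3 -= -4·R1 → [0,0,4,9]
  R3 -= 2·R2 → [0,0,0,3]

L=[[1,0,0,0],[-1,1,0,0],[-1,3,1,0],[4,-4,2,1]] U=[[-4,1,1,2],[0,-4,-1,-3],[0,0,2,3],[0,0,0,3]]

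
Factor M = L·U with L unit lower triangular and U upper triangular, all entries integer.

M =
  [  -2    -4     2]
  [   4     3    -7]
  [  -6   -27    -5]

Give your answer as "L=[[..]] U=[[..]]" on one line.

  row1 -= -2·row0 → [0,-5,-3]
  row2 -= 3·row0 → [0,-15,-11]
  row2 -= 3·row1 → [0,0,-2]

L=[[1,0,0],[-2,1,0],[3,3,1]] U=[[-2,-4,2],[0,-5,-3],[0,0,-2]]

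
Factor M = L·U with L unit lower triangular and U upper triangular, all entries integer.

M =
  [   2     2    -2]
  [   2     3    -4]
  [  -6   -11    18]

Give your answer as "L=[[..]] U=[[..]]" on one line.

  row1 -= 1·row0 → [0,1,-2]
  row2 -= -3·row0 → [0,-5,12]
  row2 -= -5·row1 → [0,0,2]

L=[[1,0,0],[1,1,0],[-3,-5,1]] U=[[2,2,-2],[0,1,-2],[0,0,2]]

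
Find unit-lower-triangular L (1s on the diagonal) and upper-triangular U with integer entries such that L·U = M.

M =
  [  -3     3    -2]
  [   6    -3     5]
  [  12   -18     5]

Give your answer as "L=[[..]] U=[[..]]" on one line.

L=[[1,0,0],[-2,1,0],[-4,-2,1]] U=[[-3,3,-2],[0,3,1],[0,0,-1]]

  row1 -= -2·row0 → [0,3,1]
  row2 -= -4·row0 → [0,-6,-3]
  row2 -= -2·row1 → [0,0,-1]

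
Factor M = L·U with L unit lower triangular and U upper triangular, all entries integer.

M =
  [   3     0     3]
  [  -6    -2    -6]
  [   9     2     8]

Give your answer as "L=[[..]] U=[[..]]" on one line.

  row1 -= -2·row0 → [0,-2,0]
  row2 -= 3·row0 → [0,2,-1]
  row2 -= -1·row1 → [0,0,-1]

L=[[1,0,0],[-2,1,0],[3,-1,1]] U=[[3,0,3],[0,-2,0],[0,0,-1]]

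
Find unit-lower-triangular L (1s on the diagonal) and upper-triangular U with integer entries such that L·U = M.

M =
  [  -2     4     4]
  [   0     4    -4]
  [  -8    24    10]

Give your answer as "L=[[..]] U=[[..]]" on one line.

  row1 -= 0·row0 → [0,4,-4]
  row2 -= 4·row0 → [0,8,-6]
  row2 -= 2·row1 → [0,0,2]

L=[[1,0,0],[0,1,0],[4,2,1]] U=[[-2,4,4],[0,4,-4],[0,0,2]]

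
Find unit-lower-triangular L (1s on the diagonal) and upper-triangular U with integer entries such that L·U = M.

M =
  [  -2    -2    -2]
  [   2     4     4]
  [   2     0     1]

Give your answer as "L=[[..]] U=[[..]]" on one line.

  row1 -= -1·row0 → [0,2,2]
  row2 -= -1·row0 → [0,-2,-1]
  row2 -= -1·row1 → [0,0,1]

L=[[1,0,0],[-1,1,0],[-1,-1,1]] U=[[-2,-2,-2],[0,2,2],[0,0,1]]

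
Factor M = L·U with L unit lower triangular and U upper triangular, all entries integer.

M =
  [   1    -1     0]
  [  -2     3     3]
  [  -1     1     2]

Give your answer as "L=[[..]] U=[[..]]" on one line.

L=[[1,0,0],[-2,1,0],[-1,0,1]] U=[[1,-1,0],[0,1,3],[0,0,2]]

  R1 -= -2·R0 → [0,1,3]
  R2 -= -1·R0 → [0,0,2]
  R2 -= 0·R1 → [0,0,2]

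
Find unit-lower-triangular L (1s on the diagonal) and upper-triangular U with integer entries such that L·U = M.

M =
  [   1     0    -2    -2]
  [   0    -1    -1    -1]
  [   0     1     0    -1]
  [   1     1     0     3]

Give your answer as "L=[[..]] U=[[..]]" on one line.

  R1 -= 0·R0 → [0,-1,-1,-1]
  R2 -= 0·R0 → [0,1,0,-1]
  R3 -= 1·R0 → [0,1,2,5]
  R2 -= -1·R1 → [0,0,-1,-2]
  R3 -= -1·R1 → [0,0,1,4]
  R3 -= -1·R2 → [0,0,0,2]

L=[[1,0,0,0],[0,1,0,0],[0,-1,1,0],[1,-1,-1,1]] U=[[1,0,-2,-2],[0,-1,-1,-1],[0,0,-1,-2],[0,0,0,2]]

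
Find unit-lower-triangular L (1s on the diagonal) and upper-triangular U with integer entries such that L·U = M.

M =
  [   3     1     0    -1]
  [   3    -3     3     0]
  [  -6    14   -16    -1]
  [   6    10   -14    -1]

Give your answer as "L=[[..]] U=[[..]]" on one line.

  r1 -= 1·r0 → [0,-4,3,1]
  r2 -= -2·r0 → [0,16,-16,-3]
  r3 -= 2·r0 → [0,8,-14,1]
  r2 -= -4·r1 → [0,0,-4,1]
  r3 -= -2·r1 → [0,0,-8,3]
  r3 -= 2·r2 → [0,0,0,1]

L=[[1,0,0,0],[1,1,0,0],[-2,-4,1,0],[2,-2,2,1]] U=[[3,1,0,-1],[0,-4,3,1],[0,0,-4,1],[0,0,0,1]]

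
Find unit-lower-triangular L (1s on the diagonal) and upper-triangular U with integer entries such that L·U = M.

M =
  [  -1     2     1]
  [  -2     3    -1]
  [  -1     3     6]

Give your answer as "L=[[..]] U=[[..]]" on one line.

L=[[1,0,0],[2,1,0],[1,-1,1]] U=[[-1,2,1],[0,-1,-3],[0,0,2]]

  R1 -= 2·R0 → [0,-1,-3]
  R2 -= 1·R0 → [0,1,5]
  R2 -= -1·R1 → [0,0,2]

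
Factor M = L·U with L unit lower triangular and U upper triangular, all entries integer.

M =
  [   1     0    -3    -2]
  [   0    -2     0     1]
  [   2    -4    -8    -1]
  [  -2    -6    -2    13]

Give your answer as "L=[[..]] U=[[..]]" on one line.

  row1 -= 0·row0 → [0,-2,0,1]
  row2 -= 2·row0 → [0,-4,-2,3]
  row3 -= -2·row0 → [0,-6,-8,9]
  row2 -= 2·row1 → [0,0,-2,1]
  row3 -= 3·row1 → [0,0,-8,6]
  row3 -= 4·row2 → [0,0,0,2]

L=[[1,0,0,0],[0,1,0,0],[2,2,1,0],[-2,3,4,1]] U=[[1,0,-3,-2],[0,-2,0,1],[0,0,-2,1],[0,0,0,2]]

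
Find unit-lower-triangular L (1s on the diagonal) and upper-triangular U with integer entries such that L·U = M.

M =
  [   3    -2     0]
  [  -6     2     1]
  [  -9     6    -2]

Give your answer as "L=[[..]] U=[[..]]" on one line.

  row1 -= -2·row0 → [0,-2,1]
  row2 -= -3·row0 → [0,0,-2]
  row2 -= 0·row1 → [0,0,-2]

L=[[1,0,0],[-2,1,0],[-3,0,1]] U=[[3,-2,0],[0,-2,1],[0,0,-2]]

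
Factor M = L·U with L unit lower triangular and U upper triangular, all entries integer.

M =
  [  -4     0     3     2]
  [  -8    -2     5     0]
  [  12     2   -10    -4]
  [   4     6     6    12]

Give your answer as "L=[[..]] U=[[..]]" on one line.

  r1 -= 2·r0 → [0,-2,-1,-4]
  r2 -= -3·r0 → [0,2,-1,2]
  r3 -= -1·r0 → [0,6,9,14]
  r2 -= -1·r1 → [0,0,-2,-2]
  r3 -= -3·r1 → [0,0,6,2]
  r3 -= -3·r2 → [0,0,0,-4]

L=[[1,0,0,0],[2,1,0,0],[-3,-1,1,0],[-1,-3,-3,1]] U=[[-4,0,3,2],[0,-2,-1,-4],[0,0,-2,-2],[0,0,0,-4]]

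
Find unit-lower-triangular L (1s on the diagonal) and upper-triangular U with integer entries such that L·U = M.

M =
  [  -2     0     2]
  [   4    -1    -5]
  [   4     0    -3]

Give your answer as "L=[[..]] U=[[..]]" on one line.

L=[[1,0,0],[-2,1,0],[-2,0,1]] U=[[-2,0,2],[0,-1,-1],[0,0,1]]

  R1 -= -2·R0 → [0,-1,-1]
  R2 -= -2·R0 → [0,0,1]
  R2 -= 0·R1 → [0,0,1]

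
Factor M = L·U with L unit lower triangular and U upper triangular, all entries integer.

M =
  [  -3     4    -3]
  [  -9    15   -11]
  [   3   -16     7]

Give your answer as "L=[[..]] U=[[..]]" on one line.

L=[[1,0,0],[3,1,0],[-1,-4,1]] U=[[-3,4,-3],[0,3,-2],[0,0,-4]]

  row1 -= 3·row0 → [0,3,-2]
  row2 -= -1·row0 → [0,-12,4]
  row2 -= -4·row1 → [0,0,-4]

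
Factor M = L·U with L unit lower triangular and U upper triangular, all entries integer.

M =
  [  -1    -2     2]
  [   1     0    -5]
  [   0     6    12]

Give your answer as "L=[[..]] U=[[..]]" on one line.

L=[[1,0,0],[-1,1,0],[0,-3,1]] U=[[-1,-2,2],[0,-2,-3],[0,0,3]]

  R1 -= -1·R0 → [0,-2,-3]
  R2 -= 0·R0 → [0,6,12]
  R2 -= -3·R1 → [0,0,3]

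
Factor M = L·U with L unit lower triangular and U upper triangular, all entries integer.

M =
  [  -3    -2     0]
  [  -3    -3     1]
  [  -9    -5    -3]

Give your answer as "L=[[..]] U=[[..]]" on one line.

L=[[1,0,0],[1,1,0],[3,-1,1]] U=[[-3,-2,0],[0,-1,1],[0,0,-2]]

  row1 -= 1·row0 → [0,-1,1]
  row2 -= 3·row0 → [0,1,-3]
  row2 -= -1·row1 → [0,0,-2]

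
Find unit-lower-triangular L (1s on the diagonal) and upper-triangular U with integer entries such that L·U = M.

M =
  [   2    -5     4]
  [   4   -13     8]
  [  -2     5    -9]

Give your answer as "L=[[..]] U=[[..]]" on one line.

  R1 -= 2·R0 → [0,-3,0]
  R2 -= -1·R0 → [0,0,-5]
  R2 -= 0·R1 → [0,0,-5]

L=[[1,0,0],[2,1,0],[-1,0,1]] U=[[2,-5,4],[0,-3,0],[0,0,-5]]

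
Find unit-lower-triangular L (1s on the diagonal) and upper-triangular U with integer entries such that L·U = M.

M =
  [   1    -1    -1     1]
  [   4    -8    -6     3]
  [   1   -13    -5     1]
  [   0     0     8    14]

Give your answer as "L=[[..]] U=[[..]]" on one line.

  r1 -= 4·r0 → [0,-4,-2,-1]
  r2 -= 1·r0 → [0,-12,-4,0]
  r3 -= 0·r0 → [0,0,8,14]
  r2 -= 3·r1 → [0,0,2,3]
  r3 -= 0·r1 → [0,0,8,14]
  r3 -= 4·r2 → [0,0,0,2]

L=[[1,0,0,0],[4,1,0,0],[1,3,1,0],[0,0,4,1]] U=[[1,-1,-1,1],[0,-4,-2,-1],[0,0,2,3],[0,0,0,2]]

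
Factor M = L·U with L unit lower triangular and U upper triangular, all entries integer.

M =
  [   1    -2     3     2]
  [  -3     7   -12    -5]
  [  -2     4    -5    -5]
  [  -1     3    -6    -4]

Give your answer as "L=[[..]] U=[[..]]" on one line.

  r1 -= -3·r0 → [0,1,-3,1]
  r2 -= -2·r0 → [0,0,1,-1]
  r3 -= -1·r0 → [0,1,-3,-2]
  r2 -= 0·r1 → [0,0,1,-1]
  r3 -= 1·r1 → [0,0,0,-3]
  r3 -= 0·r2 → [0,0,0,-3]

L=[[1,0,0,0],[-3,1,0,0],[-2,0,1,0],[-1,1,0,1]] U=[[1,-2,3,2],[0,1,-3,1],[0,0,1,-1],[0,0,0,-3]]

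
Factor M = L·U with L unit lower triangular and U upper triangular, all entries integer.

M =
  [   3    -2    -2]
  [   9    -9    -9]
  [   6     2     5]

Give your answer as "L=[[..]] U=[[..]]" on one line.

  row1 -= 3·row0 → [0,-3,-3]
  row2 -= 2·row0 → [0,6,9]
  row2 -= -2·row1 → [0,0,3]

L=[[1,0,0],[3,1,0],[2,-2,1]] U=[[3,-2,-2],[0,-3,-3],[0,0,3]]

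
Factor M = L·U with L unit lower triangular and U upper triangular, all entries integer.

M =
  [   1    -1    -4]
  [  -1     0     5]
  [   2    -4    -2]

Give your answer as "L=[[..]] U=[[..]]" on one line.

  R1 -= -1·R0 → [0,-1,1]
  R2 -= 2·R0 → [0,-2,6]
  R2 -= 2·R1 → [0,0,4]

L=[[1,0,0],[-1,1,0],[2,2,1]] U=[[1,-1,-4],[0,-1,1],[0,0,4]]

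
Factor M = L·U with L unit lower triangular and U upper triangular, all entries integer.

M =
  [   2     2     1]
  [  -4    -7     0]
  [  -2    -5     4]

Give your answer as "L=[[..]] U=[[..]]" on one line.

  r1 -= -2·r0 → [0,-3,2]
  r2 -= -1·r0 → [0,-3,5]
  r2 -= 1·r1 → [0,0,3]

L=[[1,0,0],[-2,1,0],[-1,1,1]] U=[[2,2,1],[0,-3,2],[0,0,3]]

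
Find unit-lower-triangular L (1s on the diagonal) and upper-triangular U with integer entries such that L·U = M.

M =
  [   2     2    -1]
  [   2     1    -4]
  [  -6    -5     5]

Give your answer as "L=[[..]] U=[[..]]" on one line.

L=[[1,0,0],[1,1,0],[-3,-1,1]] U=[[2,2,-1],[0,-1,-3],[0,0,-1]]

  row1 -= 1·row0 → [0,-1,-3]
  row2 -= -3·row0 → [0,1,2]
  row2 -= -1·row1 → [0,0,-1]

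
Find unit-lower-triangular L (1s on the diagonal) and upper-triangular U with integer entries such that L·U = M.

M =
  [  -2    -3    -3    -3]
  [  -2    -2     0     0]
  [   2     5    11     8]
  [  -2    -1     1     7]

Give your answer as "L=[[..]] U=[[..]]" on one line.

  r1 -= 1·r0 → [0,1,3,3]
  r2 -= -1·r0 → [0,2,8,5]
  r3 -= 1·r0 → [0,2,4,10]
  r2 -= 2·r1 → [0,0,2,-1]
  r3 -= 2·r1 → [0,0,-2,4]
  r3 -= -1·r2 → [0,0,0,3]

L=[[1,0,0,0],[1,1,0,0],[-1,2,1,0],[1,2,-1,1]] U=[[-2,-3,-3,-3],[0,1,3,3],[0,0,2,-1],[0,0,0,3]]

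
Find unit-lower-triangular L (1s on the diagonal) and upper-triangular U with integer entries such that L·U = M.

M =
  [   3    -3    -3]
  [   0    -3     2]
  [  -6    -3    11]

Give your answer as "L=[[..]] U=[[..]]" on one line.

L=[[1,0,0],[0,1,0],[-2,3,1]] U=[[3,-3,-3],[0,-3,2],[0,0,-1]]

  R1 -= 0·R0 → [0,-3,2]
  R2 -= -2·R0 → [0,-9,5]
  R2 -= 3·R1 → [0,0,-1]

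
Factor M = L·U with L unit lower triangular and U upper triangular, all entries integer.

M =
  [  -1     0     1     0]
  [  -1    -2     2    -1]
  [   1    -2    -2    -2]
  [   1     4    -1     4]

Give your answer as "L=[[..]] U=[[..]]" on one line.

  row1 -= 1·row0 → [0,-2,1,-1]
  row2 -= -1·row0 → [0,-2,-1,-2]
  row3 -= -1·row0 → [0,4,0,4]
  row2 -= 1·row1 → [0,0,-2,-1]
  row3 -= -2·row1 → [0,0,2,2]
  row3 -= -1·row2 → [0,0,0,1]

L=[[1,0,0,0],[1,1,0,0],[-1,1,1,0],[-1,-2,-1,1]] U=[[-1,0,1,0],[0,-2,1,-1],[0,0,-2,-1],[0,0,0,1]]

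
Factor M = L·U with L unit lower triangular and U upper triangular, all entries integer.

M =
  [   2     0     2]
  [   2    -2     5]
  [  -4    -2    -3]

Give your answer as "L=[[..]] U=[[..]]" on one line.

L=[[1,0,0],[1,1,0],[-2,1,1]] U=[[2,0,2],[0,-2,3],[0,0,-2]]

  row1 -= 1·row0 → [0,-2,3]
  row2 -= -2·row0 → [0,-2,1]
  row2 -= 1·row1 → [0,0,-2]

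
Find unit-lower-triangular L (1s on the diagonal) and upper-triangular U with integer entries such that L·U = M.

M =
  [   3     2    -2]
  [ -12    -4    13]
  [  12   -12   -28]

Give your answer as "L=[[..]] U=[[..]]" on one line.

  r1 -= -4·r0 → [0,4,5]
  r2 -= 4·r0 → [0,-20,-20]
  r2 -= -5·r1 → [0,0,5]

L=[[1,0,0],[-4,1,0],[4,-5,1]] U=[[3,2,-2],[0,4,5],[0,0,5]]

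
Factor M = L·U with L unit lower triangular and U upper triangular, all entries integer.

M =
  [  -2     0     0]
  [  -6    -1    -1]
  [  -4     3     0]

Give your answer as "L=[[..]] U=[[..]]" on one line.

  r1 -= 3·r0 → [0,-1,-1]
  r2 -= 2·r0 → [0,3,0]
  r2 -= -3·r1 → [0,0,-3]

L=[[1,0,0],[3,1,0],[2,-3,1]] U=[[-2,0,0],[0,-1,-1],[0,0,-3]]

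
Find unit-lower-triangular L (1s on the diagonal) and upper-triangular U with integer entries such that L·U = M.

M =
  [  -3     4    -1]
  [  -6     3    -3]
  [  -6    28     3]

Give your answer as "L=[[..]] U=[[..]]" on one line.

L=[[1,0,0],[2,1,0],[2,-4,1]] U=[[-3,4,-1],[0,-5,-1],[0,0,1]]

  r1 -= 2·r0 → [0,-5,-1]
  r2 -= 2·r0 → [0,20,5]
  r2 -= -4·r1 → [0,0,1]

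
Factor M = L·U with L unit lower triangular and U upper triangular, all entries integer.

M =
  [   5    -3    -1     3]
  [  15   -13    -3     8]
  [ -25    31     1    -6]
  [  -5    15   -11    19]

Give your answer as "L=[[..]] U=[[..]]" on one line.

L=[[1,0,0,0],[3,1,0,0],[-5,-4,1,0],[-1,-3,3,1]] U=[[5,-3,-1,3],[0,-4,0,-1],[0,0,-4,5],[0,0,0,4]]

  R1 -= 3·R0 → [0,-4,0,-1]
  R2 -= -5·R0 → [0,16,-4,9]
  R3 -= -1·R0 → [0,12,-12,22]
  R2 -= -4·R1 → [0,0,-4,5]
  R3 -= -3·R1 → [0,0,-12,19]
  R3 -= 3·R2 → [0,0,0,4]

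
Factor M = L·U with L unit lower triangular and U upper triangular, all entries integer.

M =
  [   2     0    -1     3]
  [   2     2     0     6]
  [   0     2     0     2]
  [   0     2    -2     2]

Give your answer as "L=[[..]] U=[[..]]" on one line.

  row1 -= 1·row0 → [0,2,1,3]
  row2 -= 0·row0 → [0,2,0,2]
  row3 -= 0·row0 → [0,2,-2,2]
  row2 -= 1·row1 → [0,0,-1,-1]
  row3 -= 1·row1 → [0,0,-3,-1]
  row3 -= 3·row2 → [0,0,0,2]

L=[[1,0,0,0],[1,1,0,0],[0,1,1,0],[0,1,3,1]] U=[[2,0,-1,3],[0,2,1,3],[0,0,-1,-1],[0,0,0,2]]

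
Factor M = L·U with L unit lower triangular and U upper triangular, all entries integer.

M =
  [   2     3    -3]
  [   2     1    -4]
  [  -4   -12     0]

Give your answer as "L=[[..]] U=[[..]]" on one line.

  r1 -= 1·r0 → [0,-2,-1]
  r2 -= -2·r0 → [0,-6,-6]
  r2 -= 3·r1 → [0,0,-3]

L=[[1,0,0],[1,1,0],[-2,3,1]] U=[[2,3,-3],[0,-2,-1],[0,0,-3]]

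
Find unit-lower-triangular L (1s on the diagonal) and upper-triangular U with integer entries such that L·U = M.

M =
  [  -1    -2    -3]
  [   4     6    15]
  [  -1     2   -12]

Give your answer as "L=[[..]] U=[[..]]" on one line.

  r1 -= -4·r0 → [0,-2,3]
  r2 -= 1·r0 → [0,4,-9]
  r2 -= -2·r1 → [0,0,-3]

L=[[1,0,0],[-4,1,0],[1,-2,1]] U=[[-1,-2,-3],[0,-2,3],[0,0,-3]]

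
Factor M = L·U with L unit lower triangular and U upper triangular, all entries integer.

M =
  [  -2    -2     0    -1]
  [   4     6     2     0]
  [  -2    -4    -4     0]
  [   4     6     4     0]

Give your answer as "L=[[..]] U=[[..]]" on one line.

  R1 -= -2·R0 → [0,2,2,-2]
  R2 -= 1·R0 → [0,-2,-4,1]
  R3 -= -2·R0 → [0,2,4,-2]
  R2 -= -1·R1 → [0,0,-2,-1]
  R3 -= 1·R1 → [0,0,2,0]
  R3 -= -1·R2 → [0,0,0,-1]

L=[[1,0,0,0],[-2,1,0,0],[1,-1,1,0],[-2,1,-1,1]] U=[[-2,-2,0,-1],[0,2,2,-2],[0,0,-2,-1],[0,0,0,-1]]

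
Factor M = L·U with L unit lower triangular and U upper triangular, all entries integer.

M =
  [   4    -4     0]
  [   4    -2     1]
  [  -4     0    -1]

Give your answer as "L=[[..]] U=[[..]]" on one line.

L=[[1,0,0],[1,1,0],[-1,-2,1]] U=[[4,-4,0],[0,2,1],[0,0,1]]

  row1 -= 1·row0 → [0,2,1]
  row2 -= -1·row0 → [0,-4,-1]
  row2 -= -2·row1 → [0,0,1]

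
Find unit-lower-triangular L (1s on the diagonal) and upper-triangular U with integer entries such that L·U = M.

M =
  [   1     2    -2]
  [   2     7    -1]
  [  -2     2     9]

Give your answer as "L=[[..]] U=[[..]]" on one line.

L=[[1,0,0],[2,1,0],[-2,2,1]] U=[[1,2,-2],[0,3,3],[0,0,-1]]

  row1 -= 2·row0 → [0,3,3]
  row2 -= -2·row0 → [0,6,5]
  row2 -= 2·row1 → [0,0,-1]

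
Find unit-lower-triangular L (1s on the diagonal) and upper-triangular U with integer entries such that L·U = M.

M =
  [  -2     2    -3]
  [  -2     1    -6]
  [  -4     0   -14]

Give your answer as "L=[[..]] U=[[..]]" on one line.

L=[[1,0,0],[1,1,0],[2,4,1]] U=[[-2,2,-3],[0,-1,-3],[0,0,4]]

  R1 -= 1·R0 → [0,-1,-3]
  R2 -= 2·R0 → [0,-4,-8]
  R2 -= 4·R1 → [0,0,4]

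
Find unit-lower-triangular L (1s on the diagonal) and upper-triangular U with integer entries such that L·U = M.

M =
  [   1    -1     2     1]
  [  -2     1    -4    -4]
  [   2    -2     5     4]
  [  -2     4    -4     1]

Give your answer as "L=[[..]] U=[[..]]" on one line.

L=[[1,0,0,0],[-2,1,0,0],[2,0,1,0],[-2,-2,0,1]] U=[[1,-1,2,1],[0,-1,0,-2],[0,0,1,2],[0,0,0,-1]]

  R1 -= -2·R0 → [0,-1,0,-2]
  R2 -= 2·R0 → [0,0,1,2]
  R3 -= -2·R0 → [0,2,0,3]
  R2 -= 0·R1 → [0,0,1,2]
  R3 -= -2·R1 → [0,0,0,-1]
  R3 -= 0·R2 → [0,0,0,-1]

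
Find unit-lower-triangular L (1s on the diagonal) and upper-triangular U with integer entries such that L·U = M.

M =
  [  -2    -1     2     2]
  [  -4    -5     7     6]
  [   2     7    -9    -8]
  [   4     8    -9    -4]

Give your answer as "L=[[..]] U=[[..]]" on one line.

  R1 -= 2·R0 → [0,-3,3,2]
  R2 -= -1·R0 → [0,6,-7,-6]
  R3 -= -2·R0 → [0,6,-5,0]
  R2 -= -2·R1 → [0,0,-1,-2]
  R3 -= -2·R1 → [0,0,1,4]
  R3 -= -1·R2 → [0,0,0,2]

L=[[1,0,0,0],[2,1,0,0],[-1,-2,1,0],[-2,-2,-1,1]] U=[[-2,-1,2,2],[0,-3,3,2],[0,0,-1,-2],[0,0,0,2]]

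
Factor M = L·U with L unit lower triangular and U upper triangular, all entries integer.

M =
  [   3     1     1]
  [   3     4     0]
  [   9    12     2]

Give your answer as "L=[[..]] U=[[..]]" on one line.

  r1 -= 1·r0 → [0,3,-1]
  r2 -= 3·r0 → [0,9,-1]
  r2 -= 3·r1 → [0,0,2]

L=[[1,0,0],[1,1,0],[3,3,1]] U=[[3,1,1],[0,3,-1],[0,0,2]]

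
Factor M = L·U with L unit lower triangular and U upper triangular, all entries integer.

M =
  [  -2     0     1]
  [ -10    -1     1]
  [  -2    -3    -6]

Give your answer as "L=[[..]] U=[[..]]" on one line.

L=[[1,0,0],[5,1,0],[1,3,1]] U=[[-2,0,1],[0,-1,-4],[0,0,5]]

  row1 -= 5·row0 → [0,-1,-4]
  row2 -= 1·row0 → [0,-3,-7]
  row2 -= 3·row1 → [0,0,5]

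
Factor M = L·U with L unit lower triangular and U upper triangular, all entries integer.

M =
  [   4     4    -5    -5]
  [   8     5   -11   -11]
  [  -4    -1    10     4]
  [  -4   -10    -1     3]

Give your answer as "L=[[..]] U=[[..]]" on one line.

L=[[1,0,0,0],[2,1,0,0],[-1,-1,1,0],[-1,2,-1,1]] U=[[4,4,-5,-5],[0,-3,-1,-1],[0,0,4,-2],[0,0,0,-2]]

  r1 -= 2·r0 → [0,-3,-1,-1]
  r2 -= -1·r0 → [0,3,5,-1]
  r3 -= -1·r0 → [0,-6,-6,-2]
  r2 -= -1·r1 → [0,0,4,-2]
  r3 -= 2·r1 → [0,0,-4,0]
  r3 -= -1·r2 → [0,0,0,-2]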